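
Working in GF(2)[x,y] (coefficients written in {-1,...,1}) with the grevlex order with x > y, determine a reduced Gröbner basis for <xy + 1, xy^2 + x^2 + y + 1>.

G = {y^2 + 1, x + y}

The reduced Gröbner basis is the canonical form of the ideal for this ordering.

f_1 = xy + 1, LT = xy.
f_2 = xy^2 + x^2 + y + 1, LT = xy^2.

S(f_1,f_2): lcm = xy^2. S = x^2 + 1.
  leading term x^2: no divisor's leading term divides it; move x^2 to the remainder.
  leading term 1: no divisor's leading term divides it; move 1 to the remainder.
  remainder x^2 + 1 ≠ 0; add g_3 = x^2 + 1 to the basis.

S(f_1,g_3): lcm = x^2y. S = x + y.
  leading term x: no divisor's leading term divides it; move x to the remainder.
  leading term y: no divisor's leading term divides it; move y to the remainder.
  remainder x + y ≠ 0; add g_4 = x + y to the basis.

S(f_2,g_3): lcm = x^2y^2. S = x^3 + xy + y^2 + x.
  leading term x^3: subtract (x)·g_3 from x^3 + xy + y^2 + x → xy + y^2
  leading term xy: subtract (1)·f_1 from xy + y^2 → y^2 + 1
  leading term y^2: no divisor's leading term divides it; move y^2 to the remainder.
  leading term 1: no divisor's leading term divides it; move 1 to the remainder.
  remainder y^2 + 1 ≠ 0; add g_5 = y^2 + 1 to the basis.

The other S-polynomials (S(f_1,g_4), S(f_2,g_4), S(g_3,g_4), S(f_1,g_5), S(f_2,g_5), S(g_3,g_5), S(g_4,g_5)) all reduce to 0 modulo the current basis, so we have a Gröbner basis.
Inter-reduce: drop elements whose leading term is divisible by another's, tail-reduce, and make monic.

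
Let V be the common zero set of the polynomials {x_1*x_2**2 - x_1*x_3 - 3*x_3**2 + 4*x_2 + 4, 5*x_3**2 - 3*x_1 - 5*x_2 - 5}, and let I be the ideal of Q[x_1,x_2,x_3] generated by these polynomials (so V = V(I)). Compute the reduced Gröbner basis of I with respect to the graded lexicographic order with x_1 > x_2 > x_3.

G = {x_1*x_2**2 - x_1*x_3 - 9/5*x_1 + x_2 + 1, x_3**2 - 3/5*x_1 - x_2 - 1}

f_1 = x_1*x_2**2 - x_1*x_3 - 3*x_3**2 + 4*x_2 + 4, LT = x_1*x_2**2.
f_2 = 5*x_3**2 - 3*x_1 - 5*x_2 - 5, LT = x_3**2.

The S-polynomials (S(f_1,f_2)) all reduce to 0 modulo the current basis, so we have a Gröbner basis.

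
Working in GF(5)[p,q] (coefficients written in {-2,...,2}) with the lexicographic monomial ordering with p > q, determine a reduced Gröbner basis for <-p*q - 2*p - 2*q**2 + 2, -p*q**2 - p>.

The reduced Gröbner basis is the canonical form of the ideal for this ordering.

f_1 = -p*q - 2*p - 2*q**2 + 2, LT = p*q.
f_2 = -p*q**2 - p, LT = p*q**2.

S(f_1,f_2): lcm = p*q**2. S = 2*p*q - p + 2*q**3 - 2*q.
  reduce S modulo (f_1, f_2):
  remainder 2*q**3 + q**2 - 2*q - 1 ≠ 0; add g_3 = 2*q**3 + q**2 - 2*q - 1 to the basis.

S(f_1,g_3): lcm = p*q**3. S = -p*q**2 + p*q - 2*p + 2*q**4 - 2*q**2.
  reduce S modulo (f_1, f_2, g_3):
  remainder 2*p + q**2 - 1 ≠ 0; add g_4 = 2*p + q**2 - 1 to the basis.

The other S-polynomials (S(f_2,g_3), S(f_1,g_4), S(f_2,g_4), S(g_3,g_4)) all reduce to 0 modulo the current basis, so we have a Gröbner basis.
Inter-reduce: drop elements whose leading term is divisible by another's, tail-reduce, and make monic.

G = {p - 2*q**2 + 2, q**3 - 2*q**2 - q + 2}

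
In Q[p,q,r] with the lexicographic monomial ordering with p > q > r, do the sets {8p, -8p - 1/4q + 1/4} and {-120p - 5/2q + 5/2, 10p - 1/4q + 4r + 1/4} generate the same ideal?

For a fixed monomial order, each ideal has a unique reduced Gröbner basis; comparing bases decides equality.
Buchberger on the first generating set:
f_1 = 8p, LT = p.
f_2 = -8p - 1/4q + 1/4, LT = p.

S(f_1,f_2): lcm = p. S = -1/32q + 1/32.
  reduce S modulo (f_1, f_2):
  remainder -1/32q + 1/32 ≠ 0; add g_3 = -1/32q + 1/32 to the basis.

The other S-polynomials (S(f_1,g_3), S(f_2,g_3)) all reduce to 0 modulo the current basis, so we have a Gröbner basis.
Inter-reduce: drop elements whose leading term is divisible by another's, tail-reduce, and make monic.
Reduced Gröbner basis: {p, q - 1}.

Buchberger on the second generating set:
h_1 = -120p - 5/2q + 5/2, LT = p.
h_2 = 10p - 1/4q + 4r + 1/4, LT = p.

S(h_1,h_2): lcm = p. S = 11/240q - 2/5r - 11/240.
  reduce S modulo (h_1, h_2):
  remainder 11/240q - 2/5r - 11/240 ≠ 0; add k_3 = 11/240q - 2/5r - 11/240 to the basis.

The other S-polynomials (S(h_1,k_3), S(h_2,k_3)) all reduce to 0 modulo the current basis, so we have a Gröbner basis.
Inter-reduce: drop elements whose leading term is divisible by another's, tail-reduce, and make monic.
Reduced Gröbner basis: {p + 2/11r, q - 96/11r - 1}.

Since the reduced bases disagree, the two ideals are not the same.

No, the ideals differ.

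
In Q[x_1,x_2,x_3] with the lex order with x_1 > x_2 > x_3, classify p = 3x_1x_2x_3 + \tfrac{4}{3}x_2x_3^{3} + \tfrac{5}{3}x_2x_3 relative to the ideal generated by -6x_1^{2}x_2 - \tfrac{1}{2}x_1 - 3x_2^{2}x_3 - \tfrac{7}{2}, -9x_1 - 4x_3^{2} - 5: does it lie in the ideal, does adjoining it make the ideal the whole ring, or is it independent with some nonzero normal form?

3x_1x_2x_3 + \tfrac{4}{3}x_2x_3^{3} + \tfrac{5}{3}x_2x_3 lies in I (it reduces to 0).

First compute the reduced Gröbner basis of I by Buchberger's algorithm.
f_1 = -6x_1^{2}x_2 - \tfrac{1}{2}x_1 - 3x_2^{2}x_3 - \tfrac{7}{2}, LT = x_1^{2}x_2.
f_2 = -9x_1 - 4x_3^{2} - 5, LT = x_1.

S(f_1,f_2): lcm = x_1^{2}x_2. S = -\tfrac{4}{9}x_1x_2x_3^{2} - \tfrac{5}{9}x_1x_2 + \tfrac{1}{12}x_1 + \tfrac{1}{2}x_2^{2}x_3 + \tfrac{7}{12}.
  leading term x_1x_2x_3^{2}: subtract (\tfrac{4}{81}x_2x_3^{2})·f_2 from -\tfrac{4}{9}x_1x_2x_3^{2} - \tfrac{5}{9}x_1x_2 + \tfrac{1}{12}x_1 + \tfrac{1}{2}x_2^{2}x_3 + \tfrac{7}{12} → -\tfrac{5}{9}x_1x_2 + \tfrac{1}{12}x_1 + \tfrac{1}{2}x_2^{2}x_3 + \tfrac{16}{81}x_2x_3^{4} + \tfrac{20}{81}x_2x_3^{2} + \tfrac{7}{12}
  leading term x_1x_2: subtract (\tfrac{5}{81}x_2)·f_2 from -\tfrac{5}{9}x_1x_2 + \tfrac{1}{12}x_1 + \tfrac{1}{2}x_2^{2}x_3 + \tfrac{16}{81}x_2x_3^{4} + \tfrac{20}{81}x_2x_3^{2} + \tfrac{7}{12} → \tfrac{1}{12}x_1 + \tfrac{1}{2}x_2^{2}x_3 + \tfrac{16}{81}x_2x_3^{4} + \tfrac{40}{81}x_2x_3^{2} + \tfrac{25}{81}x_2 + \tfrac{7}{12}
  leading term x_1: subtract (-\tfrac{1}{108})·f_2 from \tfrac{1}{12}x_1 + \tfrac{1}{2}x_2^{2}x_3 + \tfrac{16}{81}x_2x_3^{4} + \tfrac{40}{81}x_2x_3^{2} + \tfrac{25}{81}x_2 + \tfrac{7}{12} → \tfrac{1}{2}x_2^{2}x_3 + \tfrac{16}{81}x_2x_3^{4} + \tfrac{40}{81}x_2x_3^{2} + \tfrac{25}{81}x_2 - \tfrac{1}{27}x_3^{2} + \tfrac{29}{54}
  leading term x_2^{2}x_3: no divisor's leading term divides it; move \tfrac{1}{2}x_2^{2}x_3 to the remainder.
  leading term x_2x_3^{4}: no divisor's leading term divides it; move \tfrac{16}{81}x_2x_3^{4} to the remainder.
  leading term x_2x_3^{2}: no divisor's leading term divides it; move \tfrac{40}{81}x_2x_3^{2} to the remainder.
  leading term x_2: no divisor's leading term divides it; move \tfrac{25}{81}x_2 to the remainder.
  leading term x_3^{2}: no divisor's leading term divides it; move -\tfrac{1}{27}x_3^{2} to the remainder.
  leading term 1: no divisor's leading term divides it; move \tfrac{29}{54} to the remainder.
  remainder \tfrac{1}{2}x_2^{2}x_3 + \tfrac{16}{81}x_2x_3^{4} + \tfrac{40}{81}x_2x_3^{2} + \tfrac{25}{81}x_2 - \tfrac{1}{27}x_3^{2} + \tfrac{29}{54} ≠ 0; add h_3 = \tfrac{1}{2}x_2^{2}x_3 + \tfrac{16}{81}x_2x_3^{4} + \tfrac{40}{81}x_2x_3^{2} + \tfrac{25}{81}x_2 - \tfrac{1}{27}x_3^{2} + \tfrac{29}{54} to the basis.

The other S-polynomials (S(f_1,h_3), S(f_2,h_3)) all reduce to 0 modulo the current basis, so we have a Gröbner basis.
Inter-reduce: drop elements whose leading term is divisible by another's, tail-reduce, and make monic.
Reduced Gröbner basis: {x_1 + \tfrac{4}{9}x_3^{2} + \tfrac{5}{9}, x_2^{2}x_3 + \tfrac{32}{81}x_2x_3^{4} + \tfrac{80}{81}x_2x_3^{2} + \tfrac{50}{81}x_2 - \tfrac{2}{27}x_3^{2} + \tfrac{29}{27}}.
Label its elements g_1 = x_1 + \tfrac{4}{9}x_3^{2} + \tfrac{5}{9}, g_2 = x_2^{2}x_3 + \tfrac{32}{81}x_2x_3^{4} + \tfrac{80}{81}x_2x_3^{2} + \tfrac{50}{81}x_2 - \tfrac{2}{27}x_3^{2} + \tfrac{29}{27}.

Reduce p = 3x_1x_2x_3 + \tfrac{4}{3}x_2x_3^{3} + \tfrac{5}{3}x_2x_3 modulo G:
  leading term x_1x_2x_3: subtract (3x_2x_3)·g_1 from 3x_1x_2x_3 + \tfrac{4}{3}x_2x_3^{3} + \tfrac{5}{3}x_2x_3 → 0
  normal form = 0.
Since the normal form is 0, p ∈ I.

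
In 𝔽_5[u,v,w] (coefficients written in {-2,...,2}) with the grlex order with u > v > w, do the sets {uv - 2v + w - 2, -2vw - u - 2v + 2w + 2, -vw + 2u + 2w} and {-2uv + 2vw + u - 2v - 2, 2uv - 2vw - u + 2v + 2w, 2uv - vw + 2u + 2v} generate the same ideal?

For a fixed monomial order, each ideal has a unique reduced Gröbner basis; comparing bases decides equality.
Buchberger on the first generating set:
f_1 = uv - 2v + w - 2, LT = uv.
f_2 = -2vw - u - 2v + 2w + 2, LT = vw.
f_3 = -vw + 2u + 2w, LT = vw.

S(f_1,f_2): lcm = uvw. S = 2u² - uv + uw - 2vw + w² + u - 2w.
  reduce S modulo (f_1, f_2, f_3):
  remainder 2u² + uw + w² + 2u + 2w + 1 ≠ 0; add g_4 = 2u² + uw + w² + 2u + 2w + 1 to the basis.

S(f_1,f_3): lcm = uvw. S = 2u² + 2uw - 2vw + w² - 2w.
  reduce S modulo (f_1, f_2, f_3, g_4):
  remainder uw - u + 2v - w + 2 ≠ 0; add g_5 = uw - u + 2v - w + 2 to the basis.

S(f_2,f_3): lcm = vw. S = v + w - 1.
  reduce S modulo (f_1, f_2, f_3, g_4, g_5):
  remainder v + w - 1 ≠ 0; add g_6 = v + w - 1 to the basis.

S(f_1,g_5): lcm = uvw. S = uv - 2v² - vw + w² - 2v - 2w.
  reduce S modulo (f_1, f_2, f_3, g_4, g_5, g_6):
  remainder w² + 2u + w ≠ 0; add g_7 = w² + 2u + w to the basis.

The other S-polynomials (S(f_1,g_4), S(f_2,g_4), S(f_3,g_4), S(f_2,g_5), S(f_3,g_5), S(g_4,g_5), S(f_1,g_6), S(f_2,g_6), S(f_3,g_6), S(g_4,g_6), S(g_5,g_6), S(f_1,g_7), S(f_2,g_7), S(f_3,g_7), S(g_4,g_7), S(g_5,g_7), S(g_6,g_7)) all reduce to 0 modulo the current basis, so we have a Gröbner basis.
Inter-reduce: drop elements whose leading term is divisible by another's, tail-reduce, and make monic.
Reduced Gröbner basis: {u² - 2u + 2w + 1, uw - u + 2w - 1, w² + 2u + w, v + w - 1}.

Buchberger on the second generating set:
h_1 = -2uv + 2vw + u - 2v - 2, LT = uv.
h_2 = 2uv - 2vw - u + 2v + 2w, LT = uv.
h_3 = 2uv - vw + 2u + 2v, LT = uv.

S(h_1,h_2): lcm = uv. S = -w + 1.
  reduce S modulo (h_1, h_2, h_3):
  remainder -w + 1 ≠ 0; add k_4 = -w + 1 to the basis.

S(h_1,h_3): lcm = uv. S = 2vw + u + 1.
  reduce S modulo (h_1, h_2, h_3, k_4):
  remainder u + 2v + 1 ≠ 0; add k_5 = u + 2v + 1 to the basis.

S(h_1,k_5): lcm = uv. S = -2v² - vw + 2u + 1.
  reduce S modulo (h_1, h_2, h_3, k_4, k_5):
  remainder -2v² - 1 ≠ 0; add k_6 = -2v² - 1 to the basis.

The other S-polynomials (S(h_2,h_3), S(h_1,k_4), S(h_2,k_4), S(h_3,k_4), S(h_2,k_5), S(h_3,k_5), S(k_4,k_5), S(h_1,k_6), S(h_2,k_6), S(h_3,k_6), S(k_4,k_6), S(k_5,k_6)) all reduce to 0 modulo the current basis, so we have a Gröbner basis.
Inter-reduce: drop elements whose leading term is divisible by another's, tail-reduce, and make monic.
Reduced Gröbner basis: {v² - 2, u + 2v + 1, w - 1}.

The bases are distinct; the ideals are different.

No, the ideals differ.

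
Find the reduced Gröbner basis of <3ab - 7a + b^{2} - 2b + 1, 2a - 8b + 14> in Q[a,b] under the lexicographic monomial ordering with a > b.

G = {a - 4b + 7, b^{2} - \tfrac{51}{13}b + \tfrac{50}{13}}

The reduced Gröbner basis is the canonical form of the ideal for this ordering.

f_1 = 3ab - 7a + b^{2} - 2b + 1, LT = ab.
f_2 = 2a - 8b + 14, LT = a.

S(f_1,f_2): lcm = ab. S = -\tfrac{7}{3}a + \tfrac{13}{3}b^{2} - \tfrac{23}{3}b + \tfrac{1}{3}.
  leading term a: subtract (-\tfrac{7}{6})·f_2 from -\tfrac{7}{3}a + \tfrac{13}{3}b^{2} - \tfrac{23}{3}b + \tfrac{1}{3} → \tfrac{13}{3}b^{2} - 17b + \tfrac{50}{3}
  leading term b^{2}: no divisor's leading term divides it; move \tfrac{13}{3}b^{2} to the remainder.
  leading term b: no divisor's leading term divides it; move -17b to the remainder.
  leading term 1: no divisor's leading term divides it; move \tfrac{50}{3} to the remainder.
  remainder \tfrac{13}{3}b^{2} - 17b + \tfrac{50}{3} ≠ 0; add g_3 = \tfrac{13}{3}b^{2} - 17b + \tfrac{50}{3} to the basis.

The other S-polynomials (S(f_1,g_3), S(f_2,g_3)) all reduce to 0 modulo the current basis, so we have a Gröbner basis.
Inter-reduce: drop elements whose leading term is divisible by another's, tail-reduce, and make monic.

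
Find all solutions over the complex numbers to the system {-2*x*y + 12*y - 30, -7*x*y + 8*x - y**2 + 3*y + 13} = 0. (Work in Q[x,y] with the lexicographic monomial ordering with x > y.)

Compute a lex Gröbner basis by Buchberger's algorithm.
f_1 = -2*x*y + 12*y - 30, LT = x*y.
f_2 = -7*x*y + 8*x - y**2 + 3*y + 13, LT = x*y.

S(f_1,f_2): lcm = x*y. S = 8/7*x - 1/7*y**2 - 39/7*y + 118/7.
  reduce S modulo (f_1, f_2):
  remainder 8/7*x - 1/7*y**2 - 39/7*y + 118/7 ≠ 0; add h_3 = 8/7*x - 1/7*y**2 - 39/7*y + 118/7 to the basis.

S(f_1,h_3): lcm = x*y. S = 1/8*y**3 + 39/8*y**2 - 83/4*y + 15.
  reduce S modulo (f_1, f_2, h_3):
  remainder 1/8*y**3 + 39/8*y**2 - 83/4*y + 15 ≠ 0; add h_4 = 1/8*y**3 + 39/8*y**2 - 83/4*y + 15 to the basis.

The other S-polynomials (S(f_2,h_3), S(f_1,h_4), S(f_2,h_4), S(h_3,h_4)) all reduce to 0 modulo the current basis, so we have a Gröbner basis.
Inter-reduce: drop elements whose leading term is divisible by another's, tail-reduce, and make monic.
Reduced Gröbner basis: {x - 1/8*y**2 - 39/8*y + 59/4, y**3 + 39*y**2 - 166*y + 120}.

From the last basis element, y**3 + 39*y**2 - 166*y + 120 = 0, so y takes values in {3, -21 + sqrt(481), -sqrt(481) - 21}. Each choice, substituted upward through the basis, yields the corresponding point(s) of the solution set.
  y = 3: the earlier basis element becomes x - 1 = 0, giving x = 1 — point (1, 3).
  y = -21 + sqrt(481): the earlier basis element becomes x + 15/8 + 3*sqrt(481)/8 = 0, giving x = -3*sqrt(481)/8 - 15/8 — point (-3*sqrt(481)/8 - 15/8, -21 + sqrt(481)).
  y = -sqrt(481) - 21: the earlier basis element becomes x - 3*sqrt(481)/8 + 15/8 = 0, giving x = -15/8 + 3*sqrt(481)/8 — point (-15/8 + 3*sqrt(481)/8, -sqrt(481) - 21).
A lex Gröbner basis triangularizes the system, enabling back-substitution.

{(1, 3), (-3*sqrt(481)/8 - 15/8, -21 + sqrt(481)), (-15/8 + 3*sqrt(481)/8, -sqrt(481) - 21)}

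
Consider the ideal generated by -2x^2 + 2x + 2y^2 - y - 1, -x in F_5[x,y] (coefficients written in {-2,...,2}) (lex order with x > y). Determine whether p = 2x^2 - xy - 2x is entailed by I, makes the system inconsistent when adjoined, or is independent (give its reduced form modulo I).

2x^2 - xy - 2x lies in I (it reduces to 0).

First compute the reduced Gröbner basis of I by Buchberger's algorithm.
f_1 = -2x^2 + 2x + 2y^2 - y - 1, LT = x^2.
f_2 = -x, LT = x.

S(f_1,f_2): lcm = x^2. S = -x - y^2 - 2y - 2.
  leading term x: subtract (1)·f_2 from -x - y^2 - 2y - 2 → -y^2 - 2y - 2
  leading term y^2: no divisor's leading term divides it; move -y^2 to the remainder.
  leading term y: no divisor's leading term divides it; move -2y to the remainder.
  leading term 1: no divisor's leading term divides it; move -2 to the remainder.
  remainder -y^2 - 2y - 2 ≠ 0; add h_3 = -y^2 - 2y - 2 to the basis.

The other S-polynomials (S(f_1,h_3), S(f_2,h_3)) all reduce to 0 modulo the current basis, so we have a Gröbner basis.
Inter-reduce: drop elements whose leading term is divisible by another's, tail-reduce, and make monic.
Reduced Gröbner basis: {x, y^2 + 2y + 2}.
Label its elements g_1 = x, g_2 = y^2 + 2y + 2.

Reduce p = 2x^2 - xy - 2x modulo G:
  leading term x^2: subtract (2x)·g_1 from 2x^2 - xy - 2x → -xy - 2x
  leading term xy: subtract (-y)·g_1 from -xy - 2x → -2x
  leading term x: subtract (-2)·g_1 from -2x → 0
  normal form = 0.
Since the normal form is 0, p ∈ I.

Ideal membership is decidable via reduction modulo a Gröbner basis.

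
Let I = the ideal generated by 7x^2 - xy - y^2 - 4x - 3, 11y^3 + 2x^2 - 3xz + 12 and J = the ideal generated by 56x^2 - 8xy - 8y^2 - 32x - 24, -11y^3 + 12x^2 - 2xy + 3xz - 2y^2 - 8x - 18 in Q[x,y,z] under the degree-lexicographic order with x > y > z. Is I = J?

Yes, the ideals are equal.

For a fixed monomial order, each ideal has a unique reduced Gröbner basis; comparing bases decides equality.
Buchberger on the first generating set:
f_1 = 7x^2 - xy - y^2 - 4x - 3, LT = x^2.
f_2 = 11y^3 + 2x^2 - 3xz + 12, LT = y^3.

The S-polynomials (S(f_1,f_2)) all reduce to 0 modulo the current basis, so we have a Gröbner basis.
Inter-reduce: drop elements whose leading term is divisible by another's, tail-reduce, and make monic.
Reduced Gröbner basis: {y^3 + 2/77xy - 3/11xz + 2/77y^2 + 8/77x + 90/77, x^2 - 1/7xy - 1/7y^2 - 4/7x - 3/7}.

Buchberger on the second generating set:
h_1 = 56x^2 - 8xy - 8y^2 - 32x - 24, LT = x^2.
h_2 = -11y^3 + 12x^2 - 2xy + 3xz - 2y^2 - 8x - 18, LT = y^3.

The S-polynomials (S(h_1,h_2)) all reduce to 0 modulo the current basis, so we have a Gröbner basis.
Inter-reduce: drop elements whose leading term is divisible by another's, tail-reduce, and make monic.
Reduced Gröbner basis: {y^3 + 2/77xy - 3/11xz + 2/77y^2 + 8/77x + 90/77, x^2 - 1/7xy - 1/7y^2 - 4/7x - 3/7}.

These coincide, so the ideals are equal.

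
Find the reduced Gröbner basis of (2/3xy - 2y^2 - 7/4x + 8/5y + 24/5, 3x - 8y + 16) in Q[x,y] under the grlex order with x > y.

f_1 = 2/3xy - 2y^2 - 7/4x + 8/5y + 24/5, LT = xy.
f_2 = 3x - 8y + 16, LT = x.

S(f_1,f_2): lcm = xy. S = -1/3y^2 - 21/8x - 44/15y + 36/5.
  leading term y^2: no divisor's leading term divides it; move -1/3y^2 to the remainder.
  leading term x: subtract (-7/8)·f_2 from -21/8x - 44/15y + 36/5 → -149/15y + 106/5
  leading term y: no divisor's leading term divides it; move -149/15y to the remainder.
  leading term 1: no divisor's leading term divides it; move 106/5 to the remainder.
  remainder -1/3y^2 - 149/15y + 106/5 ≠ 0; add g_3 = -1/3y^2 - 149/15y + 106/5 to the basis.

The other S-polynomials (S(f_1,g_3), S(f_2,g_3)) all reduce to 0 modulo the current basis, so we have a Gröbner basis.
Inter-reduce: drop elements whose leading term is divisible by another's, tail-reduce, and make monic.

G = {y^2 + 149/5y - 318/5, x - 8/3y + 16/3}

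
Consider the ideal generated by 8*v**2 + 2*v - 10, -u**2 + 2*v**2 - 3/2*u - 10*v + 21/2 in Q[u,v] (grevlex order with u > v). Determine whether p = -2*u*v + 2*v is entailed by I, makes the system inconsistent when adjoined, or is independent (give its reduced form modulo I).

First compute the reduced Gröbner basis of I by Buchberger's algorithm.
f_1 = 8*v**2 + 2*v - 10, LT = v**2.
f_2 = -u**2 + 2*v**2 - 3/2*u - 10*v + 21/2, LT = u**2.

S(f_1,f_2): leading monomials are coprime, so the S-polynomial reduces to 0 (Buchberger's first criterion).
Every S-polynomial of the final basis reduces to 0, so we have a Gröbner basis.
Inter-reduce: drop elements whose leading term is divisible by another's, tail-reduce, and make monic.
Reduced Gröbner basis: {u**2 + 3/2*u + 21/2*v - 13, v**2 + 1/4*v - 5/4}.
Label its elements g_1 = u**2 + 3/2*u + 21/2*v - 13, g_2 = v**2 + 1/4*v - 5/4.

Reduce p = -2*u*v + 2*v modulo G:
  leading term u*v: no divisor's leading term divides it; move -2*u*v to the remainder.
  leading term v: no divisor's leading term divides it; move 2*v to the remainder.
  normal form = -2*u*v + 2*v.
The normal form is nonzero, so p ∉ I. Since p minus its normal form lies in I, I + (p) = I + (r) where r = -2*u*v + 2*v; decide whether this ideal is the whole ring.
Run Buchberger on G together with r (pairs among the g_i already reduce to 0 since G is a Gröbner basis):
g_1 = u**2 + 3/2*u + 21/2*v - 13, LT = u**2.
g_2 = v**2 + 1/4*v - 5/4, LT = v**2.
r = -2*u*v + 2*v, LT = u*v.

S(g_1,g_2): leading monomials are coprime, so the S-polynomial reduces to 0 (Buchberger's first criterion).
S(g_1,r): lcm = u**2*v. S = 5/2*u*v + 21/2*v**2 - 13*v.
  leading term u*v: subtract (-5/4)·r from 5/2*u*v + 21/2*v**2 - 13*v → 21/2*v**2 - 21/2*v
  leading term v**2: subtract (21/2)·g_2 from 21/2*v**2 - 21/2*v → -105/8*v + 105/8
  leading term v: no divisor's leading term divides it; move -105/8*v to the remainder.
  leading term 1: no divisor's leading term divides it; move 105/8 to the remainder.
  remainder -105/8*v + 105/8 ≠ 0; add m_4 = -105/8*v + 105/8 to the basis.

S(g_2,r): lcm = u*v**2. S = 1/4*u*v + v**2 - 5/4*u.
  leading term u*v: subtract (-1/8)·r from 1/4*u*v + v**2 - 5/4*u → v**2 - 5/4*u + 1/4*v
  leading term v**2: subtract (1)·g_2 from v**2 - 5/4*u + 1/4*v → -5/4*u + 5/4
  leading term u: no divisor's leading term divides it; move -5/4*u to the remainder.
  leading term 1: no divisor's leading term divides it; move 5/4 to the remainder.
  remainder -5/4*u + 5/4 ≠ 0; add m_5 = -5/4*u + 5/4 to the basis.

S(g_1,m_4): leading monomials are coprime, so the S-polynomial reduces to 0 (Buchberger's first criterion).
S(g_2,m_4): lcm = v**2. S = 5/4*v - 5/4.
  leading term v: subtract (-2/21)·m_4 from 5/4*v - 5/4 → 0
  remainder 0.

S(r,m_4): lcm = u*v. S = u - v.
  leading term u: subtract (-4/5)·m_5 from u - v → -v + 1
  leading term v: subtract (8/105)·m_4 from -v + 1 → 0
  remainder 0.

S(g_1,m_5): lcm = u**2. S = 5/2*u + 21/2*v - 13.
  leading term u: subtract (-2)·m_5 from 5/2*u + 21/2*v - 13 → 21/2*v - 21/2
  leading term v: subtract (-4/5)·m_4 from 21/2*v - 21/2 → 0
  remainder 0.

S(g_2,m_5): leading monomials are coprime, so the S-polynomial reduces to 0 (Buchberger's first criterion).
S(r,m_5): lcm = u*v. S = 0.
  remainder 0.

S(m_4,m_5): leading monomials are coprime, so the S-polynomial reduces to 0 (Buchberger's first criterion).
Every S-polynomial of the final basis reduces to 0, so we have a Gröbner basis.
Inter-reduce: drop elements whose leading term is divisible by another's, tail-reduce, and make monic.
Reduced Gröbner basis: {u - 1, v - 1}.
The reduced Gröbner basis of I + (p) is {u - 1, v - 1} ≠ {1}, a proper ideal, so the enlarged system stays consistent: p is independent of I, with normal form -2*u*v + 2*v.

The remainder on division by a Gröbner basis is unique — it is the normal form.

-2*u*v + 2*v is independent of I; its normal form modulo I is -2*u*v + 2*v.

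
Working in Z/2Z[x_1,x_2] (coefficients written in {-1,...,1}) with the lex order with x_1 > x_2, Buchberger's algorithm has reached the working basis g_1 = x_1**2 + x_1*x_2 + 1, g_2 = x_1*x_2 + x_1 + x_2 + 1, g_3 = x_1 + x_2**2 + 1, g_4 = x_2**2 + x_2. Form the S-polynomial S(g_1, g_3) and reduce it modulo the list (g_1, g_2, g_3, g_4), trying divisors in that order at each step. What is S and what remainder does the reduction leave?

S(g_1, g_3) = x_1*x_2**2 + x_1*x_2 + x_1 + 1; remainder on division = x_2.

lcm(LM(g_1), LM(g_3)) = x_1**2.
S = (lcm/LT(g_1))·g_1 − (lcm/LT(g_3))·g_3 = x_1*x_2**2 + x_1*x_2 + x_1 + 1.
Reduce S modulo (g_1, g_2, g_3, g_4) in that order:
  leading term x_1*x_2**2: subtract (x_2)·g_2 from x_1*x_2**2 + x_1*x_2 + x_1 + 1 → x_1 + x_2**2 + x_2 + 1
  leading term x_1: subtract (1)·g_3 from x_1 + x_2**2 + x_2 + 1 → x_2
  leading term x_2: no divisor's leading term divides it; move x_2 to the remainder.
The remainder x_2 is nonzero, so it would be added as the next basis element.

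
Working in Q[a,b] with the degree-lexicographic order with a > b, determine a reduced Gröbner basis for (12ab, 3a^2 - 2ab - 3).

G = {a^2 - 1, b}

f_1 = 12ab, LT = ab.
f_2 = 3a^2 - 2ab - 3, LT = a^2.

S(f_1,f_2): lcm = a^2b. S = 2/3ab^2 + b.
  reduce S modulo (f_1, f_2):
  remainder b ≠ 0; add g_3 = b to the basis.

The other S-polynomials (S(f_1,g_3), S(f_2,g_3)) all reduce to 0 modulo the current basis, so we have a Gröbner basis.
Inter-reduce: drop elements whose leading term is divisible by another's, tail-reduce, and make monic.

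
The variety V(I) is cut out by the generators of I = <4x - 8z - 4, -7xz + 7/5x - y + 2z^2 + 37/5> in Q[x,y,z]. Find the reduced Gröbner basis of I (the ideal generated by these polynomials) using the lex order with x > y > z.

f_1 = 4x - 8z - 4, LT = x.
f_2 = -7xz + 7/5x - y + 2z^2 + 37/5, LT = xz.

S(f_1,f_2): lcm = xz. S = 1/5x - 1/7y - 12/7z^2 - z + 37/35.
  reduce S modulo (f_1, f_2):
  remainder -1/7y - 12/7z^2 - 3/5z + 44/35 ≠ 0; add g_3 = -1/7y - 12/7z^2 - 3/5z + 44/35 to the basis.

The other S-polynomials (S(f_1,g_3), S(f_2,g_3)) all reduce to 0 modulo the current basis, so we have a Gröbner basis.
Inter-reduce: drop elements whose leading term is divisible by another's, tail-reduce, and make monic.

G = {x - 2z - 1, y + 12z^2 + 21/5z - 44/5}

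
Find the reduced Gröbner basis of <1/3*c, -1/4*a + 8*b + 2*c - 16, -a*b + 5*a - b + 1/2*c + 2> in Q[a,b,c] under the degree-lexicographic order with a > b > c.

Buchberger's algorithm terminates because the ascending chain of leading-term ideals stabilizes.

f_1 = 1/3*c, LT = c.
f_2 = -1/4*a + 8*b + 2*c - 16, LT = a.
f_3 = -a*b + 5*a - b + 1/2*c + 2, LT = a*b.

S(f_2,f_3): lcm = a*b. S = -32*b**2 - 8*b*c + 5*a + 63*b + 1/2*c + 2.
  leading term b**2: no divisor's leading term divides it; move -32*b**2 to the remainder.
  leading term b*c: subtract (-24*b)·f_1 from -8*b*c + 5*a + 63*b + 1/2*c + 2 → 5*a + 63*b + 1/2*c + 2
  leading term a: subtract (-20)·f_2 from 5*a + 63*b + 1/2*c + 2 → 223*b + 81/2*c - 318
  leading term b: no divisor's leading term divides it; move 223*b to the remainder.
  leading term c: subtract (243/2)·f_1 from 81/2*c - 318 → -318
  leading term 1: no divisor's leading term divides it; move -318 to the remainder.
  remainder -32*b**2 + 223*b - 318 ≠ 0; add g_4 = -32*b**2 + 223*b - 318 to the basis.

The other S-polynomials (S(f_1,f_2), S(f_1,f_3), S(f_1,g_4), S(f_2,g_4), S(f_3,g_4)) all reduce to 0 modulo the current basis, so we have a Gröbner basis.
Inter-reduce: drop elements whose leading term is divisible by another's, tail-reduce, and make monic.

G = {b**2 - 223/32*b + 159/16, a - 32*b + 64, c}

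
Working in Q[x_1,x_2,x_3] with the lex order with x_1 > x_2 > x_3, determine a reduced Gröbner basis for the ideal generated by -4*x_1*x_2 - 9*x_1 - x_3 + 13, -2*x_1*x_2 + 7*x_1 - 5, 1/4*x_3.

f_1 = -4*x_1*x_2 - 9*x_1 - x_3 + 13, LT = x_1*x_2.
f_2 = -2*x_1*x_2 + 7*x_1 - 5, LT = x_1*x_2.
f_3 = 1/4*x_3, LT = x_3.

S(f_1,f_2): lcm = x_1*x_2. S = 23/4*x_1 + 1/4*x_3 - 23/4.
  reduce S modulo (f_1, f_2, f_3):
  remainder 23/4*x_1 - 23/4 ≠ 0; add g_4 = 23/4*x_1 - 23/4 to the basis.

S(f_1,g_4): lcm = x_1*x_2. S = 9/4*x_1 + x_2 + 1/4*x_3 - 13/4.
  reduce S modulo (f_1, f_2, f_3, g_4):
  remainder x_2 - 1 ≠ 0; add g_5 = x_2 - 1 to the basis.

The other S-polynomials (S(f_1,f_3), S(f_2,f_3), S(f_2,g_4), S(f_3,g_4), S(f_1,g_5), S(f_2,g_5), S(f_3,g_5), S(g_4,g_5)) all reduce to 0 modulo the current basis, so we have a Gröbner basis.
Inter-reduce: drop elements whose leading term is divisible by another's, tail-reduce, and make monic.

G = {x_1 - 1, x_2 - 1, x_3}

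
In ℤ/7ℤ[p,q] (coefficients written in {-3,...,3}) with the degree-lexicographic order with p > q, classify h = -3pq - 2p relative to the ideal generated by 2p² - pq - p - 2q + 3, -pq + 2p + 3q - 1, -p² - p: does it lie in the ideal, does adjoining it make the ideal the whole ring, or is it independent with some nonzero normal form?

-3pq - 2p is independent of I; its normal form modulo I is -q - 2.

First compute the reduced Gröbner basis of I by Buchberger's algorithm.
f_1 = 2p² - pq - p - 2q + 3, LT = p².
f_2 = -pq + 2p + 3q - 1, LT = pq.
f_3 = -p² - p, LT = p².

S(f_1,f_2): lcm = p²q. S = 3pq² + 2p² - pq - q² - p - 2q.
  reduce S modulo (f_1, f_2, f_3):
  remainder q² - 2p + q - 2 ≠ 0; add k_4 = q² - 2p + q - 2 to the basis.

S(f_1,f_3): lcm = p². S = 3pq + 2p - q - 2.
  reduce S modulo (f_1, f_2, f_3, k_4):
  remainder p + q + 2 ≠ 0; add k_5 = p + q + 2 to the basis.

The other S-polynomials (S(f_2,f_3), S(f_1,k_4), S(f_2,k_4), S(f_3,k_4), S(f_1,k_5), S(f_2,k_5), S(f_3,k_5), S(k_4,k_5)) all reduce to 0 modulo the current basis, so we have a Gröbner basis.
Inter-reduce: drop elements whose leading term is divisible by another's, tail-reduce, and make monic.
Reduced Gröbner basis: {q² + 3q + 2, p + q + 2}.
Label its elements g_1 = q² + 3q + 2, g_2 = p + q + 2.

Reduce h = -3pq - 2p modulo G:
  leading term pq: subtract (-3q)·g_2 from -3pq - 2p → 3q² - 2p - q
  leading term q²: subtract (3)·g_1 from 3q² - 2p - q → -2p - 3q + 1
  leading term p: subtract (-2)·g_2 from -2p - 3q + 1 → -q - 2
  leading term q: no divisor's leading term divides it; move -q to the remainder.
  leading term 1: no divisor's leading term divides it; move -2 to the remainder.
  normal form = -q - 2.
The normal form is nonzero, so h ∉ I. Since h minus its normal form lies in I, I + (h) = I + (r) where r = -q - 2; decide whether this ideal is the whole ring.
Run Buchberger on G together with r (pairs among the g_i already reduce to 0 since G is a Gröbner basis):
g_1 = q² + 3q + 2, LT = q².
g_2 = p + q + 2, LT = p.
r = -q - 2, LT = q.

The S-polynomials (S(g_1,g_2), S(g_1,r), S(g_2,r)) all reduce to 0 modulo the current basis, so we have a Gröbner basis.
Inter-reduce: drop elements whose leading term is divisible by another's, tail-reduce, and make monic.
Reduced Gröbner basis: {p, q + 2}.
The reduced Gröbner basis of I + (h) is {p, q + 2} ≠ {1}, a proper ideal, so the enlarged system stays consistent: h is independent of I, with normal form -q - 2.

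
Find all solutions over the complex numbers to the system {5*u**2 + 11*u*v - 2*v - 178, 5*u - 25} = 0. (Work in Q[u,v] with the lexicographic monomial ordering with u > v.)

Compute a lex Gröbner basis by Buchberger's algorithm.
f_1 = 5*u**2 + 11*u*v - 2*v - 178, LT = u**2.
f_2 = 5*u - 25, LT = u.

S(f_1,f_2): lcm = u**2. S = 11/5*u*v + 5*u - 2/5*v - 178/5.
  leading term u*v: subtract (11/25*v)·f_2 from 11/5*u*v + 5*u - 2/5*v - 178/5 → 5*u + 53/5*v - 178/5
  leading term u: subtract (1)·f_2 from 5*u + 53/5*v - 178/5 → 53/5*v - 53/5
  leading term v: no divisor's leading term divides it; move 53/5*v to the remainder.
  leading term 1: no divisor's leading term divides it; move -53/5 to the remainder.
  remainder 53/5*v - 53/5 ≠ 0; add h_3 = 53/5*v - 53/5 to the basis.

The other S-polynomials (S(f_1,h_3), S(f_2,h_3)) all reduce to 0 modulo the current basis, so we have a Gröbner basis.
Inter-reduce: drop elements whose leading term is divisible by another's, tail-reduce, and make monic.
Reduced Gröbner basis: {u - 5, v - 1}.

From the last basis element, v - 1 = 0, so v takes values in {1}. Each choice, substituted upward through the basis, yields the corresponding point(s) of the solution set.
  v = 1: the earlier basis element becomes u - 5 = 0, giving u = 5 — point (5, 1).
Each listed point satisfies every original equation (direct substitution).

{(5, 1)}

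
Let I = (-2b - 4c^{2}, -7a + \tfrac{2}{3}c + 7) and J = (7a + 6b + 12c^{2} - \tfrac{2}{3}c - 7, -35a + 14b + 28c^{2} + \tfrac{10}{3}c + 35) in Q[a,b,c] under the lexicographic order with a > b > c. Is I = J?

Two ideals are equal iff their reduced Gröbner bases coincide (the reduced basis is unique for a fixed ordering).
Buchberger on the first generating set:
f_1 = -2b - 4c^{2}, LT = b.
f_2 = -7a + \tfrac{2}{3}c + 7, LT = a.

The S-polynomials (S(f_1,f_2)) all reduce to 0 modulo the current basis, so we have a Gröbner basis.
Inter-reduce: drop elements whose leading term is divisible by another's, tail-reduce, and make monic.
Reduced Gröbner basis: {a - \tfrac{2}{21}c - 1, b + 2c^{2}}.

Buchberger on the second generating set:
h_1 = 7a + 6b + 12c^{2} - \tfrac{2}{3}c - 7, LT = a.
h_2 = -35a + 14b + 28c^{2} + \tfrac{10}{3}c + 35, LT = a.

S(h_1,h_2): lcm = a. S = \tfrac{44}{35}b + \tfrac{88}{35}c^{2}.
  reduce S modulo (h_1, h_2):
  remainder \tfrac{44}{35}b + \tfrac{88}{35}c^{2} ≠ 0; add k_3 = \tfrac{44}{35}b + \tfrac{88}{35}c^{2} to the basis.

The other S-polynomials (S(h_1,k_3), S(h_2,k_3)) all reduce to 0 modulo the current basis, so we have a Gröbner basis.
Inter-reduce: drop elements whose leading term is divisible by another's, tail-reduce, and make monic.
Reduced Gröbner basis: {a - \tfrac{2}{21}c - 1, b + 2c^{2}}.

Same reduced basis, so the two generating sets span the same ideal.

Yes, the ideals are equal.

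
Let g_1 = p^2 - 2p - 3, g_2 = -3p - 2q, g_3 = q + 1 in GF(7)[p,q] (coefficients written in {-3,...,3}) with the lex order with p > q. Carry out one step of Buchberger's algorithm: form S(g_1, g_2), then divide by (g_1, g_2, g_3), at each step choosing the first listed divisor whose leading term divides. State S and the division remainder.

lcm(LM(g_1), LM(g_2)) = p^2.
S = (lcm/LT(g_1))·g_1 − (lcm/LT(g_2))·g_2 = -3pq - 2p - 3.
Reduce S modulo (g_1, g_2, g_3) in that order:
  leading term pq: subtract (q)·g_2 from -3pq - 2p - 3 → -2p + 2q^2 - 3
  leading term p: subtract (3)·g_2 from -2p + 2q^2 - 3 → 2q^2 - q - 3
  leading term q^2: subtract (2q)·g_3 from 2q^2 - q - 3 → -3q - 3
  leading term q: subtract (-3)·g_3 from -3q - 3 → 0
The remainder is 0, so this S-polynomial contributes no new basis element.

S(g_1, g_2) = -3pq - 2p - 3; remainder on division = 0.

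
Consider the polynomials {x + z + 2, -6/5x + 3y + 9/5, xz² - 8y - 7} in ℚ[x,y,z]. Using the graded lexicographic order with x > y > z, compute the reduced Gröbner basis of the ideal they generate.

G = {z³ + 2z² - 16/5z - 21/5, x + z + 2, y + ⅖z + 7/5}

f_1 = x + z + 2, LT = x.
f_2 = -6/5x + 3y + 9/5, LT = x.
f_3 = xz² - 8y - 7, LT = xz².

S(f_1,f_2): lcm = x. S = 5/2y + z + 7/2.
  leading term y: no divisor's leading term divides it; move 5/2y to the remainder.
  leading term z: no divisor's leading term divides it; move z to the remainder.
  leading term 1: no divisor's leading term divides it; move 7/2 to the remainder.
  remainder 5/2y + z + 7/2 ≠ 0; add g_4 = 5/2y + z + 7/2 to the basis.

S(f_1,f_3): lcm = xz². S = z³ + 2z² + 8y + 7.
  leading term z³: no divisor's leading term divides it; move z³ to the remainder.
  leading term z²: no divisor's leading term divides it; move 2z² to the remainder.
  leading term y: subtract (16/5)·g_4 from 8y + 7 → -16/5z - 21/5
  leading term z: no divisor's leading term divides it; move -16/5z to the remainder.
  leading term 1: no divisor's leading term divides it; move -21/5 to the remainder.
  remainder z³ + 2z² - 16/5z - 21/5 ≠ 0; add g_5 = z³ + 2z² - 16/5z - 21/5 to the basis.

The other S-polynomials (S(f_2,f_3), S(f_1,g_4), S(f_2,g_4), S(f_3,g_4), S(f_1,g_5), S(f_2,g_5), S(f_3,g_5), S(g_4,g_5)) all reduce to 0 modulo the current basis, so we have a Gröbner basis.
Inter-reduce: drop elements whose leading term is divisible by another's, tail-reduce, and make monic.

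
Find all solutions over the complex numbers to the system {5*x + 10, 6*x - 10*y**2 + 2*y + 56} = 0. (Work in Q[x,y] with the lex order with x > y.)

{(-2, -2), (-2, 11/5)}

Compute a lex Gröbner basis by Buchberger's algorithm.
f_1 = 5*x + 10, LT = x.
f_2 = 6*x - 10*y**2 + 2*y + 56, LT = x.

S(f_1,f_2): lcm = x. S = 5/3*y**2 - 1/3*y - 22/3.
  leading term y**2: no divisor's leading term divides it; move 5/3*y**2 to the remainder.
  leading term y: no divisor's leading term divides it; move -1/3*y to the remainder.
  leading term 1: no divisor's leading term divides it; move -22/3 to the remainder.
  remainder 5/3*y**2 - 1/3*y - 22/3 ≠ 0; add h_3 = 5/3*y**2 - 1/3*y - 22/3 to the basis.

S(f_1,h_3): leading monomials are coprime, so the S-polynomial reduces to 0 (Buchberger's first criterion).
S(f_2,h_3): leading monomials are coprime, so the S-polynomial reduces to 0 (Buchberger's first criterion).
Every S-polynomial of the final basis reduces to 0, so we have a Gröbner basis.
Inter-reduce: drop elements whose leading term is divisible by another's, tail-reduce, and make monic.
Reduced Gröbner basis: {x + 2, y**2 - 1/5*y - 22/5}.

A lex Gröbner basis eliminates variables successively. Here y**2 - 1/5*y - 22/5 depends only on y, with roots {-2, 11/5}; lifting each root through the earlier basis elements recovers the full solutions.
  y = -2: the earlier basis element becomes x + 2 = 0, giving x = -2 — point (-2, -2).
  y = 11/5: the earlier basis element becomes x + 2 = 0, giving x = -2 — point (-2, 11/5).
A lex Gröbner basis triangularizes the system, enabling back-substitution.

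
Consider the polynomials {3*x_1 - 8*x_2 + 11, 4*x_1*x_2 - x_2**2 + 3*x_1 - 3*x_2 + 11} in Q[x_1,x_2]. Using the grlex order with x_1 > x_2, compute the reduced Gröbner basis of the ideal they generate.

f_1 = 3*x_1 - 8*x_2 + 11, LT = x_1.
f_2 = 4*x_1*x_2 - x_2**2 + 3*x_1 - 3*x_2 + 11, LT = x_1*x_2.

S(f_1,f_2): lcm = x_1*x_2. S = -29/12*x_2**2 - 3/4*x_1 + 53/12*x_2 - 11/4.
  leading term x_2**2: no divisor's leading term divides it; move -29/12*x_2**2 to the remainder.
  leading term x_1: subtract (-1/4)·f_1 from -3/4*x_1 + 53/12*x_2 - 11/4 → 29/12*x_2
  leading term x_2: no divisor's leading term divides it; move 29/12*x_2 to the remainder.
  remainder -29/12*x_2**2 + 29/12*x_2 ≠ 0; add g_3 = -29/12*x_2**2 + 29/12*x_2 to the basis.

The other S-polynomials (S(f_1,g_3), S(f_2,g_3)) all reduce to 0 modulo the current basis, so we have a Gröbner basis.
Inter-reduce: drop elements whose leading term is divisible by another's, tail-reduce, and make monic.

G = {x_2**2 - x_2, x_1 - 8/3*x_2 + 11/3}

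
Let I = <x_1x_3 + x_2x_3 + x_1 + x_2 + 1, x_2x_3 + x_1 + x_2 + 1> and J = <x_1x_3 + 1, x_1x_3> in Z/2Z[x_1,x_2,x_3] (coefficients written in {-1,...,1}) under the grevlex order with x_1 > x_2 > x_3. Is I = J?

No, the ideals differ.

Equality of ideals is decidable: compute both reduced Gröbner bases (unique for the ordering) and check whether they agree.
Buchberger on the first generating set:
f_1 = x_1x_3 + x_2x_3 + x_1 + x_2 + 1, LT = x_1x_3.
f_2 = x_2x_3 + x_1 + x_2 + 1, LT = x_2x_3.

S(f_1,f_2): lcm = x_1x_2x_3. S = x_2^{2}x_3 + x_1^{2} + x_2^{2} + x_1 + x_2.
  leading term x_2^{2}x_3: subtract (x_2)·f_2 from x_2^{2}x_3 + x_1^{2} + x_2^{2} + x_1 + x_2 → x_1^{2} + x_1x_2 + x_1
  leading term x_1^{2}: no divisor's leading term divides it; move x_1^{2} to the remainder.
  leading term x_1x_2: no divisor's leading term divides it; move x_1x_2 to the remainder.
  leading term x_1: no divisor's leading term divides it; move x_1 to the remainder.
  remainder x_1^{2} + x_1x_2 + x_1 ≠ 0; add g_3 = x_1^{2} + x_1x_2 + x_1 to the basis.

The other S-polynomials (S(f_1,g_3), S(f_2,g_3)) all reduce to 0 modulo the current basis, so we have a Gröbner basis.
Inter-reduce: drop elements whose leading term is divisible by another's, tail-reduce, and make monic.
Reduced Gröbner basis: {x_1^{2} + x_1x_2 + x_1, x_1x_3, x_2x_3 + x_1 + x_2 + 1}.

Buchberger on the second generating set:
h_1 = x_1x_3 + 1, LT = x_1x_3.
h_2 = x_1x_3, LT = x_1x_3.

S(h_1,h_2): lcm = x_1x_3. S = 1.
  leading term 1: no divisor's leading term divides it; move 1 to the remainder.
  remainder 1 ≠ 0; add k_3 = 1 to the basis.

The other S-polynomials (S(h_1,k_3), S(h_2,k_3)) all reduce to 0 modulo the current basis, so we have a Gröbner basis.
Inter-reduce: drop elements whose leading term is divisible by another's, tail-reduce, and make monic.
Reduced Gröbner basis: {1}.

The bases are distinct; the ideals are different.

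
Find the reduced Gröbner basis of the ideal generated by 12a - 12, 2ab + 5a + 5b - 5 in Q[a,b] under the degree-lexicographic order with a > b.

G = {a - 1, b}

f_1 = 12a - 12, LT = a.
f_2 = 2ab + 5a + 5b - 5, LT = ab.

S(f_1,f_2): lcm = ab. S = -5/2a - 7/2b + 5/2.
  leading term a: subtract (-5/24)·f_1 from -5/2a - 7/2b + 5/2 → -7/2b
  leading term b: no divisor's leading term divides it; move -7/2b to the remainder.
  remainder -7/2b ≠ 0; add g_3 = -7/2b to the basis.

The other S-polynomials (S(f_1,g_3), S(f_2,g_3)) all reduce to 0 modulo the current basis, so we have a Gröbner basis.
Inter-reduce: drop elements whose leading term is divisible by another's, tail-reduce, and make monic.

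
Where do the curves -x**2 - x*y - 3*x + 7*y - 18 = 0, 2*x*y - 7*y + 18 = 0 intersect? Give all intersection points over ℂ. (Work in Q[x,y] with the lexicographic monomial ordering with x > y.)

{(-1, 2), (0, 18/7), (3/2, 9/2)}

Compute a lex Gröbner basis by Buchberger's algorithm.
f_1 = -x**2 - x*y - 3*x + 7*y - 18, LT = x**2.
f_2 = 2*x*y - 7*y + 18, LT = x*y.

S(f_1,f_2): lcm = x**2*y. S = x*y**2 + 13/2*x*y - 9*x - 7*y**2 + 18*y.
  leading term x*y**2: subtract (1/2*y)·f_2 from x*y**2 + 13/2*x*y - 9*x - 7*y**2 + 18*y → 13/2*x*y - 9*x - 7/2*y**2 + 9*y
  leading term x*y: subtract (13/4)·f_2 from 13/2*x*y - 9*x - 7/2*y**2 + 9*y → -9*x - 7/2*y**2 + 127/4*y - 117/2
  leading term x: no divisor's leading term divides it; move -9*x to the remainder.
  leading term y**2: no divisor's leading term divides it; move -7/2*y**2 to the remainder.
  leading term y: no divisor's leading term divides it; move 127/4*y to the remainder.
  leading term 1: no divisor's leading term divides it; move -117/2 to the remainder.
  remainder -9*x - 7/2*y**2 + 127/4*y - 117/2 ≠ 0; add h_3 = -9*x - 7/2*y**2 + 127/4*y - 117/2 to the basis.

S(f_2,h_3): lcm = x*y. S = -7/18*y**3 + 127/36*y**2 - 10*y + 9.
  leading term y**3: no divisor's leading term divides it; move -7/18*y**3 to the remainder.
  leading term y**2: no divisor's leading term divides it; move 127/36*y**2 to the remainder.
  leading term y: no divisor's leading term divides it; move -10*y to the remainder.
  leading term 1: no divisor's leading term divides it; move 9 to the remainder.
  remainder -7/18*y**3 + 127/36*y**2 - 10*y + 9 ≠ 0; add h_4 = -7/18*y**3 + 127/36*y**2 - 10*y + 9 to the basis.

The other S-polynomials (S(f_1,h_3), S(f_1,h_4), S(f_2,h_4), S(h_3,h_4)) all reduce to 0 modulo the current basis, so we have a Gröbner basis.
Inter-reduce: drop elements whose leading term is divisible by another's, tail-reduce, and make monic.
Reduced Gröbner basis: {x + 7/18*y**2 - 127/36*y + 13/2, y**3 - 127/14*y**2 + 180/7*y - 162/7}.

From the last basis element, y**3 - 127/14*y**2 + 180/7*y - 162/7 = 0, so y takes values in {2, 18/7, 9/2}. Each choice, substituted upward through the basis, yields the corresponding point(s) of the solution set.
  y = 2: the earlier basis element becomes x + 1 = 0, giving x = -1 — point (-1, 2).
  y = 18/7: the earlier basis element becomes x = 0, giving x = 0 — point (0, 18/7).
  y = 9/2: the earlier basis element becomes x - 3/2 = 0, giving x = 3/2 — point (3/2, 9/2).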